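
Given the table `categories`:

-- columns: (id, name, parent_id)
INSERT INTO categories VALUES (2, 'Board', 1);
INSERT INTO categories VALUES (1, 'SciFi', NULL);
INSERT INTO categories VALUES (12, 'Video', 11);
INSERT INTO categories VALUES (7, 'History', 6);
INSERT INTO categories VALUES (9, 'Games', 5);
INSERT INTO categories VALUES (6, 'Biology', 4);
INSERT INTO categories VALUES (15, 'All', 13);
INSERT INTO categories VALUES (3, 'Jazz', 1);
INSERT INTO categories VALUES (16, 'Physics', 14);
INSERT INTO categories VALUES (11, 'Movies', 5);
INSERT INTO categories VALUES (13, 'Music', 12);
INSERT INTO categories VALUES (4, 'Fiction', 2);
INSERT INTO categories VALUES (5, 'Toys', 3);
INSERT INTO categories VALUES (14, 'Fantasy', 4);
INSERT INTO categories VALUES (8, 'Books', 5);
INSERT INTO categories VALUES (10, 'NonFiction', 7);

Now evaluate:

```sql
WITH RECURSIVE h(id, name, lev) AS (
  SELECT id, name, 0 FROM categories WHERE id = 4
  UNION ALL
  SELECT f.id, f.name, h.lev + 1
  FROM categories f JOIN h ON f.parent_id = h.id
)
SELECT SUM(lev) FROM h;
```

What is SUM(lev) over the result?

9

Base: id=4 (Fiction) at lev 0.
Iteration 1: rows with parent_id in {4} -> Biology (id 6, lev 1), Fantasy (id 14, lev 1).
Iteration 2: rows with parent_id in {6,14} -> History (id 7, lev 2), Physics (id 16, lev 2).
Iteration 3: rows with parent_id in {7,16} -> NonFiction (id 10, lev 3).
Iteration 4: no rows with parent_id in {10}; recursion stops.
SUM(lev) = 0 + 1 + 1 + 2 + 2 + 3 = 9.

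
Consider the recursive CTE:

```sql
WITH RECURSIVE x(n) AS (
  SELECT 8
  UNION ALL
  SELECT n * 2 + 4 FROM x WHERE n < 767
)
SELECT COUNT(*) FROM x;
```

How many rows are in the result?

Base: n=8.
Iteration 1: 8 < 767 holds -> n = 8 * 2 + 4 = 20.
Iteration 2: 20 < 767 holds -> n = 20 * 2 + 4 = 44.
Iteration 3: 44 < 767 holds -> n = 44 * 2 + 4 = 92.
Iteration 4: 92 < 767 holds -> n = 92 * 2 + 4 = 188.
Iteration 5: 188 < 767 holds -> n = 188 * 2 + 4 = 380.
Iteration 6: 380 < 767 holds -> n = 380 * 2 + 4 = 764.
Iteration 7: 764 < 767 holds -> n = 764 * 2 + 4 = 1532.
Iteration 8: 1532 < 767 fails; recursion stops.
Total rows emitted: 8.

8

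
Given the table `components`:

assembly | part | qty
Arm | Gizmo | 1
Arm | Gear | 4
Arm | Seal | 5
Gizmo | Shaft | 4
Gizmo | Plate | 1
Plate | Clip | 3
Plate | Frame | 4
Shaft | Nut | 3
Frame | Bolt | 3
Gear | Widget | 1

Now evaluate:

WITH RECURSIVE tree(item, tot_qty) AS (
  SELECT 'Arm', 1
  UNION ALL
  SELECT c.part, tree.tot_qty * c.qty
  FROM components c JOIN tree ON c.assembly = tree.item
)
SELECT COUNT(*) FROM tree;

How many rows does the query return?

11

Base: (Arm, tot_qty=1).
Iteration 1: components of {Arm} -> Gear = 1*4 = 4, Gizmo = 1*1 = 1, Seal = 1*5 = 5.
Iteration 2: components of {Gear,Gizmo,Seal} -> Plate = 1*1 = 1, Shaft = 1*4 = 4, Widget = 4*1 = 4.
Iteration 3: components of {Plate,Shaft,Widget} -> Clip = 1*3 = 3, Frame = 1*4 = 4, Nut = 4*3 = 12.
Iteration 4: components of {Clip,Frame,Nut} -> Bolt = 4*3 = 12.
Iteration 5: no further components; recursion stops.
Total rows emitted: 11.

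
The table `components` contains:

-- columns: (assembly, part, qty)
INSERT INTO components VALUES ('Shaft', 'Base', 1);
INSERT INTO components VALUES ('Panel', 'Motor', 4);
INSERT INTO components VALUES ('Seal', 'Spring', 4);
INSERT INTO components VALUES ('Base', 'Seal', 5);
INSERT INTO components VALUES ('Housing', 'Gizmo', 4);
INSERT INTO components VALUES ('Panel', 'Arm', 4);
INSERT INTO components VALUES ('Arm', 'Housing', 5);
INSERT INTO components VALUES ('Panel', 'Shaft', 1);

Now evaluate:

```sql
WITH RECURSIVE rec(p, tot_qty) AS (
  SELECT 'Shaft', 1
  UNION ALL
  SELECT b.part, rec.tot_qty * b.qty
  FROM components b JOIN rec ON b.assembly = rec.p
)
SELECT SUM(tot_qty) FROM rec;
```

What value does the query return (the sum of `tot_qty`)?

Base: (Shaft, tot_qty=1).
Iteration 1: components of {Shaft} -> Base = 1*1 = 1.
Iteration 2: components of {Base} -> Seal = 1*5 = 5.
Iteration 3: components of {Seal} -> Spring = 5*4 = 20.
Iteration 4: no further components; recursion stops.
SUM(tot_qty) = 1 + 1 + 5 + 20 = 27.

27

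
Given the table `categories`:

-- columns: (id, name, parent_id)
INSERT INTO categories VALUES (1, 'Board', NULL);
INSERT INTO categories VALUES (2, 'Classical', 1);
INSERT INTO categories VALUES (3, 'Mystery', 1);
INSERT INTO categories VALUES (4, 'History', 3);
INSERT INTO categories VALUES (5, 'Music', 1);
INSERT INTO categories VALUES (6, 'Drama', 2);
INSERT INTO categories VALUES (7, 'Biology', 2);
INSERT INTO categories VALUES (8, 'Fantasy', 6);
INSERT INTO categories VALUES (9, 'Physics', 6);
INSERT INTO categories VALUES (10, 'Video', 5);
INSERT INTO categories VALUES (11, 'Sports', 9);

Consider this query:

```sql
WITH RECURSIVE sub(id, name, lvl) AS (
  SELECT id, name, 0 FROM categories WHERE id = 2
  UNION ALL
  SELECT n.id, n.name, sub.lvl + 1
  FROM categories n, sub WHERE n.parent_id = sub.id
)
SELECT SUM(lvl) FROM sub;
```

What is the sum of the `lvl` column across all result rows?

9

Base: id=2 (Classical) at lvl 0.
Iteration 1: rows with parent_id in {2} -> Drama (id 6, lvl 1), Biology (id 7, lvl 1).
Iteration 2: rows with parent_id in {6,7} -> Fantasy (id 8, lvl 2), Physics (id 9, lvl 2).
Iteration 3: rows with parent_id in {8,9} -> Sports (id 11, lvl 3).
Iteration 4: no rows with parent_id in {11}; recursion stops.
SUM(lvl) = 0 + 1 + 1 + 2 + 2 + 3 = 9.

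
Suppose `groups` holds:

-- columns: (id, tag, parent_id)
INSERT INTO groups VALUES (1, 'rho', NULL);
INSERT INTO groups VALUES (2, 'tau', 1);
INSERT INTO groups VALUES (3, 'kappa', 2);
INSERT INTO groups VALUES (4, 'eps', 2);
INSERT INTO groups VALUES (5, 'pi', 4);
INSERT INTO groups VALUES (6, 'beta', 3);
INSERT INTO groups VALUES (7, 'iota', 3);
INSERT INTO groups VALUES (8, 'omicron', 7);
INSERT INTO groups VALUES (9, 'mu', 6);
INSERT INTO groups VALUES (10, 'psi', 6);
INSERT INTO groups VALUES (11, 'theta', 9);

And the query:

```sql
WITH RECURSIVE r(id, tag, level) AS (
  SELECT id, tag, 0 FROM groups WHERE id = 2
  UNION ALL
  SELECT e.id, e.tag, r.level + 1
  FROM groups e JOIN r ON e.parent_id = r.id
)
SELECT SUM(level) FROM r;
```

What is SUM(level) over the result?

21

Base: id=2 (tau) at level 0.
Iteration 1: rows with parent_id in {2} -> kappa (id 3, level 1), eps (id 4, level 1).
Iteration 2: rows with parent_id in {3,4} -> pi (id 5, level 2), beta (id 6, level 2), iota (id 7, level 2).
Iteration 3: rows with parent_id in {5,6,7} -> omicron (id 8, level 3), mu (id 9, level 3), psi (id 10, level 3).
Iteration 4: rows with parent_id in {8,9,10} -> theta (id 11, level 4).
Iteration 5: no rows with parent_id in {11}; recursion stops.
SUM(level) = 0 + 1 + 1 + 2 + 2 + 2 + 3 + 3 + 3 + 4 = 21.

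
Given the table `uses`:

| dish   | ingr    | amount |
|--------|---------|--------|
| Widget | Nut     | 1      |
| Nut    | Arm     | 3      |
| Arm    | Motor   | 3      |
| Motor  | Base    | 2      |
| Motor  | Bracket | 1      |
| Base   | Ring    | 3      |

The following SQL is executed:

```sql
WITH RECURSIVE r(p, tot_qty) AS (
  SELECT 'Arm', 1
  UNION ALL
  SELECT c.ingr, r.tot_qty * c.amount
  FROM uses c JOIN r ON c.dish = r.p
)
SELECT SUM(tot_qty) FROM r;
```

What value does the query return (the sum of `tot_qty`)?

31

Base: (Arm, tot_qty=1).
Iteration 1: components of {Arm} -> Motor = 1*3 = 3.
Iteration 2: components of {Motor} -> Base = 3*2 = 6, Bracket = 3*1 = 3.
Iteration 3: components of {Base,Bracket} -> Ring = 6*3 = 18.
Iteration 4: no further components; recursion stops.
SUM(tot_qty) = 1 + 3 + 6 + 3 + 18 = 31.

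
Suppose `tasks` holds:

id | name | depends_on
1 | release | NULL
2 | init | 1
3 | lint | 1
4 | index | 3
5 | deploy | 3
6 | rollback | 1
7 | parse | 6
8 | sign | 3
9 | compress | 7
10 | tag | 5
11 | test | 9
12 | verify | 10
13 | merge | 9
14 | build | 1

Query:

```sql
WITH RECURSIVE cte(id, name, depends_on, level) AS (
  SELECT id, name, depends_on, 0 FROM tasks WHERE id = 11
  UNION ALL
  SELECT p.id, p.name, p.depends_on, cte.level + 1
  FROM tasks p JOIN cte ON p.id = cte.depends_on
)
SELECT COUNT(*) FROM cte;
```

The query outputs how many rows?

Base: id=11 (test), depends_on=9, level 0.
Iteration 1: join on id=9 -> compress (id 9, depends_on=7, level 1).
Iteration 2: join on id=7 -> parse (id 7, depends_on=6, level 2).
Iteration 3: join on id=6 -> rollback (id 6, depends_on=1, level 3).
Iteration 4: join on id=1 -> release (id 1, depends_on=NULL, level 4).
Iteration 5: depends_on is NULL; no match; recursion stops.
Total rows emitted: 5.

5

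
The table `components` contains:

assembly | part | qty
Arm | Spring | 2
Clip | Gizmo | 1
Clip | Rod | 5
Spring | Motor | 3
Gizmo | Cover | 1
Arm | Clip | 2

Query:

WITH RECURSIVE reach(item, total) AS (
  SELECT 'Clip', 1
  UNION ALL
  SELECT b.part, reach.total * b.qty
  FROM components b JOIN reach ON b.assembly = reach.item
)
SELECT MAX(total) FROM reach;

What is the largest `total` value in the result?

5

Base: (Clip, total=1).
Iteration 1: components of {Clip} -> Gizmo = 1*1 = 1, Rod = 1*5 = 5.
Iteration 2: components of {Gizmo,Rod} -> Cover = 1*1 = 1.
Iteration 3: no further components; recursion stops.
total values: 1, 1, 5, 1; the maximum is 5.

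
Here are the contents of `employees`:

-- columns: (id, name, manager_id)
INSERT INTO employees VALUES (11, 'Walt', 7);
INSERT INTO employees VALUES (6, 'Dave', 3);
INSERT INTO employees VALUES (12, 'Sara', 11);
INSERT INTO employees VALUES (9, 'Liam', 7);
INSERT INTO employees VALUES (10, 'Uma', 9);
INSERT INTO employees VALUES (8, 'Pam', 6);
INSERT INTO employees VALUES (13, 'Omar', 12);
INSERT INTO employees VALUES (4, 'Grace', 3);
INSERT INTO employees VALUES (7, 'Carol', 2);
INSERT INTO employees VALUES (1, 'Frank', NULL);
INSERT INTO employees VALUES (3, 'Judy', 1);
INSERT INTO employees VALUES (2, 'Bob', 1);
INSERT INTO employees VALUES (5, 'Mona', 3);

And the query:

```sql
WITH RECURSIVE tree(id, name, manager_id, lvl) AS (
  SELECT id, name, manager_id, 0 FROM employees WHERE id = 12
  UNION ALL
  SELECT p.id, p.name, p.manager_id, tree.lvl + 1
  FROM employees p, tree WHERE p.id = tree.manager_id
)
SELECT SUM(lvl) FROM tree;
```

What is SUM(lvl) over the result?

Base: id=12 (Sara), manager_id=11, lvl 0.
Iteration 1: join on id=11 -> Walt (id 11, manager_id=7, lvl 1).
Iteration 2: join on id=7 -> Carol (id 7, manager_id=2, lvl 2).
Iteration 3: join on id=2 -> Bob (id 2, manager_id=1, lvl 3).
Iteration 4: join on id=1 -> Frank (id 1, manager_id=NULL, lvl 4).
Iteration 5: manager_id is NULL; no match; recursion stops.
SUM(lvl) = 0 + 1 + 2 + 3 + 4 = 10.

10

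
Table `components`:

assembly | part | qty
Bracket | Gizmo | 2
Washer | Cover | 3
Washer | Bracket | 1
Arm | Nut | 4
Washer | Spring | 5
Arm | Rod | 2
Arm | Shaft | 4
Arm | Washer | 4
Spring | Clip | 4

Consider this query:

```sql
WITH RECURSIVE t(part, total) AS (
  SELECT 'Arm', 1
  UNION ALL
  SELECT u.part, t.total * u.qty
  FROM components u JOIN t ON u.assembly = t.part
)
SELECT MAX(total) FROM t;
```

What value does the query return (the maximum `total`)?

80

Base: (Arm, total=1).
Iteration 1: components of {Arm} -> Nut = 1*4 = 4, Rod = 1*2 = 2, Shaft = 1*4 = 4, Washer = 1*4 = 4.
Iteration 2: components of {Nut,Rod,Shaft,Washer} -> Bracket = 4*1 = 4, Cover = 4*3 = 12, Spring = 4*5 = 20.
Iteration 3: components of {Bracket,Cover,Spring} -> Clip = 20*4 = 80, Gizmo = 4*2 = 8.
Iteration 4: no further components; recursion stops.
total values: 1, 4, 4, 4, 2, 20, 4, 12, 80, 8; the maximum is 80.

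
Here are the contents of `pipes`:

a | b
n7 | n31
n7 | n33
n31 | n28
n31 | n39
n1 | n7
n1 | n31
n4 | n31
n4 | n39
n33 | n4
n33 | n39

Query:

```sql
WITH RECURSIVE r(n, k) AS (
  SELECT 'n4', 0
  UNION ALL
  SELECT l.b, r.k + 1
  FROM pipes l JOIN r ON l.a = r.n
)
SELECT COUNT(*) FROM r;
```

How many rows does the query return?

Base: (n4, k=0).
Iteration 1: edges from {n4} -> (n31, k=1), (n39, k=1).
Iteration 2: edges from {n31,n39} -> (n28, k=2), (n39, k=2).
Iteration 3: no outgoing edges from {n28,n39}; recursion stops.
Total rows emitted: 5.

5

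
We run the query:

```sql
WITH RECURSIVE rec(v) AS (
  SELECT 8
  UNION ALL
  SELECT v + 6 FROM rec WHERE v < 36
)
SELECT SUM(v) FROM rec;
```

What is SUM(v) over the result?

138

Base: v=8.
Iteration 1: 8 < 36 holds -> v = 8 + 6 = 14.
Iteration 2: 14 < 36 holds -> v = 14 + 6 = 20.
Iteration 3: 20 < 36 holds -> v = 20 + 6 = 26.
Iteration 4: 26 < 36 holds -> v = 26 + 6 = 32.
Iteration 5: 32 < 36 holds -> v = 32 + 6 = 38.
Iteration 6: 38 < 36 fails; recursion stops.
SUM(v) = 8 + 14 + 20 + 26 + 32 + 38 = 138.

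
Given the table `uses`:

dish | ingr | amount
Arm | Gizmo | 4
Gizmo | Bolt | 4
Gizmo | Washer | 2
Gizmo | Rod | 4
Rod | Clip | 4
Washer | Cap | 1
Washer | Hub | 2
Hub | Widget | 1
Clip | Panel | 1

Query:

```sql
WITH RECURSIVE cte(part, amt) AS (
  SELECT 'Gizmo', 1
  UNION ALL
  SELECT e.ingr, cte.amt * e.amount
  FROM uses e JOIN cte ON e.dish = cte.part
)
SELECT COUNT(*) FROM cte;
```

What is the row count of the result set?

9

Base: (Gizmo, amt=1).
Iteration 1: components of {Gizmo} -> Bolt = 1*4 = 4, Rod = 1*4 = 4, Washer = 1*2 = 2.
Iteration 2: components of {Bolt,Rod,Washer} -> Cap = 2*1 = 2, Clip = 4*4 = 16, Hub = 2*2 = 4.
Iteration 3: components of {Cap,Clip,Hub} -> Panel = 16*1 = 16, Widget = 4*1 = 4.
Iteration 4: no further components; recursion stops.
Total rows emitted: 9.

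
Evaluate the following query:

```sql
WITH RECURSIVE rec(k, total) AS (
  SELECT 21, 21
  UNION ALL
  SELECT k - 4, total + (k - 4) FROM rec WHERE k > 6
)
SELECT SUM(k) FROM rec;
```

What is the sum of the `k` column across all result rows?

65

Base: k=21, total=21.
Iteration 1: 21 > 6 holds -> k = 21 - 4 = 17, total = 21 + 17 = 38.
Iteration 2: 17 > 6 holds -> k = 17 - 4 = 13, total = 38 + 13 = 51.
Iteration 3: 13 > 6 holds -> k = 13 - 4 = 9, total = 51 + 9 = 60.
Iteration 4: 9 > 6 holds -> k = 9 - 4 = 5, total = 60 + 5 = 65.
Iteration 5: 5 > 6 fails; recursion stops.
SUM(k) = 21 + 17 + 13 + 9 + 5 = 65.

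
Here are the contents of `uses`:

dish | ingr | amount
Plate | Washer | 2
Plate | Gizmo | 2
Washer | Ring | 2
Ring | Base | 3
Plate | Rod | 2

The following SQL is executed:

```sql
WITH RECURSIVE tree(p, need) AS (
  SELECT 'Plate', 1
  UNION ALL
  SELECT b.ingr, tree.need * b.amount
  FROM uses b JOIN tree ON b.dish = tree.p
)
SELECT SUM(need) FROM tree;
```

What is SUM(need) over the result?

23

Base: (Plate, need=1).
Iteration 1: components of {Plate} -> Gizmo = 1*2 = 2, Rod = 1*2 = 2, Washer = 1*2 = 2.
Iteration 2: components of {Gizmo,Rod,Washer} -> Ring = 2*2 = 4.
Iteration 3: components of {Ring} -> Base = 4*3 = 12.
Iteration 4: no further components; recursion stops.
SUM(need) = 1 + 2 + 2 + 2 + 4 + 12 = 23.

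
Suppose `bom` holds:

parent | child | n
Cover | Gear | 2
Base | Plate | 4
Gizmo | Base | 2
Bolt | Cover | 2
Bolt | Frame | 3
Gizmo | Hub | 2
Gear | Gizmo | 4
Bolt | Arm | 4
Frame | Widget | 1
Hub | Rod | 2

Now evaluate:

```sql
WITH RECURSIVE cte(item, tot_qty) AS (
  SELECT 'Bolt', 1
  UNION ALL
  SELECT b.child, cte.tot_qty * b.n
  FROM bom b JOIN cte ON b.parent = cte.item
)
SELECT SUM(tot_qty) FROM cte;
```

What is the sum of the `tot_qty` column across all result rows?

289

Base: (Bolt, tot_qty=1).
Iteration 1: components of {Bolt} -> Arm = 1*4 = 4, Cover = 1*2 = 2, Frame = 1*3 = 3.
Iteration 2: components of {Arm,Cover,Frame} -> Gear = 2*2 = 4, Widget = 3*1 = 3.
Iteration 3: components of {Gear,Widget} -> Gizmo = 4*4 = 16.
Iteration 4: components of {Gizmo} -> Base = 16*2 = 32, Hub = 16*2 = 32.
Iteration 5: components of {Base,Hub} -> Plate = 32*4 = 128, Rod = 32*2 = 64.
Iteration 6: no further components; recursion stops.
SUM(tot_qty) = 1 + 2 + 3 + 4 + 4 + 3 + 16 + 32 + 32 + 128 + 64 = 289.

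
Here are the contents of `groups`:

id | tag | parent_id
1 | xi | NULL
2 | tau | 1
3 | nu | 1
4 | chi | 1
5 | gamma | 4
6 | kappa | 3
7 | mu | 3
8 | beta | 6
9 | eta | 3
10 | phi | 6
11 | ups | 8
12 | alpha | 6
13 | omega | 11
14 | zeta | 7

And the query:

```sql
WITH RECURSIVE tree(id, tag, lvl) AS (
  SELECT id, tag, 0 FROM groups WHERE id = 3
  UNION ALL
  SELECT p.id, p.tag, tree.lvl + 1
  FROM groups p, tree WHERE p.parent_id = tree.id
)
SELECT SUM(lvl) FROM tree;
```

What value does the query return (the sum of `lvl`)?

18

Base: id=3 (nu) at lvl 0.
Iteration 1: rows with parent_id in {3} -> kappa (id 6, lvl 1), mu (id 7, lvl 1), eta (id 9, lvl 1).
Iteration 2: rows with parent_id in {6,7,9} -> beta (id 8, lvl 2), phi (id 10, lvl 2), alpha (id 12, lvl 2), zeta (id 14, lvl 2).
Iteration 3: rows with parent_id in {8,10,12,14} -> ups (id 11, lvl 3).
Iteration 4: rows with parent_id in {11} -> omega (id 13, lvl 4).
Iteration 5: no rows with parent_id in {13}; recursion stops.
SUM(lvl) = 0 + 1 + 1 + 1 + 2 + 2 + 2 + 2 + 3 + 4 = 18.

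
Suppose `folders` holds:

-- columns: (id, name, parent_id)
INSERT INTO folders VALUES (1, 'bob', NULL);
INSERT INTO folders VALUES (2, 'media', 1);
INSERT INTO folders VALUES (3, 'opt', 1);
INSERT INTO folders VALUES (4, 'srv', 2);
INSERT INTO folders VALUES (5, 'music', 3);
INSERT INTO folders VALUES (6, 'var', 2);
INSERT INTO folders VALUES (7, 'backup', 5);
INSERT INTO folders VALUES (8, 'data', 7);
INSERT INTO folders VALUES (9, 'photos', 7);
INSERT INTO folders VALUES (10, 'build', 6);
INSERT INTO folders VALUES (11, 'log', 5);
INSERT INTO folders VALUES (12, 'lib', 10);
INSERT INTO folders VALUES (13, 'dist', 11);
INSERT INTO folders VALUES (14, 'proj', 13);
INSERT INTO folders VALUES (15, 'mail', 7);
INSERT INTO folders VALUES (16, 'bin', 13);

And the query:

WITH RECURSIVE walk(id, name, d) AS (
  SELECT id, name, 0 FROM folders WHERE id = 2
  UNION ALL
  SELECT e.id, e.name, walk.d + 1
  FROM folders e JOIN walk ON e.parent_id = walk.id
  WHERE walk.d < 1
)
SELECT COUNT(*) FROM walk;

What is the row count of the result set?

3

Base: id=2 (media) at d 0.
Iteration 1: rows with parent_id in {2} -> srv (id 4, d 1), var (id 6, d 1).
Iteration 2: d < 1 fails for all current rows; recursion stops.
Total rows emitted: 3.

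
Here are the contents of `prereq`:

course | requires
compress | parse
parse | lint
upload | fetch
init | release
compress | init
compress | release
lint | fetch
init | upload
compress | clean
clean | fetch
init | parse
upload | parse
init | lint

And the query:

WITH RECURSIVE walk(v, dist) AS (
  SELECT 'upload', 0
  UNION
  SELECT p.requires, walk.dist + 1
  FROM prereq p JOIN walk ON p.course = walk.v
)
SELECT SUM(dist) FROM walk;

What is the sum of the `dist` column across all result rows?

7

Base: (upload, dist=0).
Iteration 1: edges from {upload} -> (fetch, dist=1), (parse, dist=1).
Iteration 2: edges from {fetch,parse} -> (lint, dist=2).
Iteration 3: edges from {lint} -> (fetch, dist=3).
Iteration 4: no outgoing edges from {fetch}; recursion stops.
SUM(dist) = 0 + 1 + 1 + 2 + 3 = 7.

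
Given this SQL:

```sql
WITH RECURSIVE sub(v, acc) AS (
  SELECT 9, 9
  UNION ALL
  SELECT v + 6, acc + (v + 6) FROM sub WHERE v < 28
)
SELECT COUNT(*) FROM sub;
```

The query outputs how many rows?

5

Base: v=9, acc=9.
Iteration 1: 9 < 28 holds -> v = 9 + 6 = 15, acc = 9 + 15 = 24.
Iteration 2: 15 < 28 holds -> v = 15 + 6 = 21, acc = 24 + 21 = 45.
Iteration 3: 21 < 28 holds -> v = 21 + 6 = 27, acc = 45 + 27 = 72.
Iteration 4: 27 < 28 holds -> v = 27 + 6 = 33, acc = 72 + 33 = 105.
Iteration 5: 33 < 28 fails; recursion stops.
Total rows emitted: 5.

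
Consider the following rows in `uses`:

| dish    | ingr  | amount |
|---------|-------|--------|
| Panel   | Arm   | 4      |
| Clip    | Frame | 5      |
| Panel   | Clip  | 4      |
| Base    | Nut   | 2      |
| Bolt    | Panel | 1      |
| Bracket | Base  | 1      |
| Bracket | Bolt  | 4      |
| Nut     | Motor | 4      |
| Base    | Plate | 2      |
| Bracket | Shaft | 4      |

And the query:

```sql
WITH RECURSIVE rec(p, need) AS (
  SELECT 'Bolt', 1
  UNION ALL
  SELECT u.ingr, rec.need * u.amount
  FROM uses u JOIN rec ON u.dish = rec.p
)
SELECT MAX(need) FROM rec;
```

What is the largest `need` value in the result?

Base: (Bolt, need=1).
Iteration 1: components of {Bolt} -> Panel = 1*1 = 1.
Iteration 2: components of {Panel} -> Arm = 1*4 = 4, Clip = 1*4 = 4.
Iteration 3: components of {Arm,Clip} -> Frame = 4*5 = 20.
Iteration 4: no further components; recursion stops.
need values: 1, 1, 4, 4, 20; the maximum is 20.

20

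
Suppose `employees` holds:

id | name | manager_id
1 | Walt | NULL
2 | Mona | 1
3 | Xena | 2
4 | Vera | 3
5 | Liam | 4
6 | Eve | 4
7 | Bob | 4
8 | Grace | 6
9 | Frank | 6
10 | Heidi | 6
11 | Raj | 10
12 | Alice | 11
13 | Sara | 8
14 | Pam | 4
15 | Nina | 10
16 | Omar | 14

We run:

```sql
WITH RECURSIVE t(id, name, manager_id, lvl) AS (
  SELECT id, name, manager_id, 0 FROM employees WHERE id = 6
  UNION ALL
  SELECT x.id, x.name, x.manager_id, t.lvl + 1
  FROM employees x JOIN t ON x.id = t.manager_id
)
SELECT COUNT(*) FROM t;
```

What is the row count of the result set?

5

Base: id=6 (Eve), manager_id=4, lvl 0.
Iteration 1: join on id=4 -> Vera (id 4, manager_id=3, lvl 1).
Iteration 2: join on id=3 -> Xena (id 3, manager_id=2, lvl 2).
Iteration 3: join on id=2 -> Mona (id 2, manager_id=1, lvl 3).
Iteration 4: join on id=1 -> Walt (id 1, manager_id=NULL, lvl 4).
Iteration 5: manager_id is NULL; no match; recursion stops.
Total rows emitted: 5.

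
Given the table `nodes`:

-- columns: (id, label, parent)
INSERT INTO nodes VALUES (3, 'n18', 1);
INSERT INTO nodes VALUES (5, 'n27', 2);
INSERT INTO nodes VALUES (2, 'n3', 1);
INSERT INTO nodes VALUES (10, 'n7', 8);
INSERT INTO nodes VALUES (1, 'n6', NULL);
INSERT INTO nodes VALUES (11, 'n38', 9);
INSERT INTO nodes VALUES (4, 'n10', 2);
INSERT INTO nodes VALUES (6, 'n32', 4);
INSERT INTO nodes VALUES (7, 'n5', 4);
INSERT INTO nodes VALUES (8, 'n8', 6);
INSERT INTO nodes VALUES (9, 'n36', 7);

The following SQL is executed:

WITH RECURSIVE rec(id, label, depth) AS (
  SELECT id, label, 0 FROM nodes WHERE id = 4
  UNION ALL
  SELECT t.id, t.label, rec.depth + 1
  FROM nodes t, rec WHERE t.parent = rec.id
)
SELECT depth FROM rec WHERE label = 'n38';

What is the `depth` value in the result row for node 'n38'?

Base: id=4 (n10) at depth 0.
Iteration 1: rows with parent in {4} -> n32 (id 6, depth 1), n5 (id 7, depth 1).
Iteration 2: rows with parent in {6,7} -> n8 (id 8, depth 2), n36 (id 9, depth 2).
Iteration 3: rows with parent in {8,9} -> n7 (id 10, depth 3), n38 (id 11, depth 3).
Iteration 4: no rows with parent in {10,11}; recursion stops.

3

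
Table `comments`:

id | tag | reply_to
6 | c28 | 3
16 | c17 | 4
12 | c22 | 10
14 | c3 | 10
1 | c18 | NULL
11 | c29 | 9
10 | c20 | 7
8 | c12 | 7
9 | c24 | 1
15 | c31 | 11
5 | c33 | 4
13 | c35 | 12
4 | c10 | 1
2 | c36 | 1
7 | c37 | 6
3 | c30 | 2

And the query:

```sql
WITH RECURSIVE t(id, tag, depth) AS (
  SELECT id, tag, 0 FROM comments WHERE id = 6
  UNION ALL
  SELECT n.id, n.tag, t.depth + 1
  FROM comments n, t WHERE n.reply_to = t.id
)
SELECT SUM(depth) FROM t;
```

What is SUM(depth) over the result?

Base: id=6 (c28) at depth 0.
Iteration 1: rows with reply_to in {6} -> c37 (id 7, depth 1).
Iteration 2: rows with reply_to in {7} -> c12 (id 8, depth 2), c20 (id 10, depth 2).
Iteration 3: rows with reply_to in {8,10} -> c22 (id 12, depth 3), c3 (id 14, depth 3).
Iteration 4: rows with reply_to in {12,14} -> c35 (id 13, depth 4).
Iteration 5: no rows with reply_to in {13}; recursion stops.
SUM(depth) = 0 + 1 + 2 + 2 + 3 + 3 + 4 = 15.

15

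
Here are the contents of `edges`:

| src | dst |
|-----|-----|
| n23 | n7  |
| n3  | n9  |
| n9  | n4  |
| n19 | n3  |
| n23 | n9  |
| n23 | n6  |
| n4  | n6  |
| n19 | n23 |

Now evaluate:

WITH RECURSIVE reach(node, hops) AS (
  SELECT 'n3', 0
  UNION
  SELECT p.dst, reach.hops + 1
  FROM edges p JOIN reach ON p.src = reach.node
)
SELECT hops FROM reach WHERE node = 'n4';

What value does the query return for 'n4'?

Base: (n3, hops=0).
Iteration 1: edges from {n3} -> (n9, hops=1).
Iteration 2: edges from {n9} -> (n4, hops=2).
Iteration 3: edges from {n4} -> (n6, hops=3).
Iteration 4: no outgoing edges from {n6}; recursion stops.

2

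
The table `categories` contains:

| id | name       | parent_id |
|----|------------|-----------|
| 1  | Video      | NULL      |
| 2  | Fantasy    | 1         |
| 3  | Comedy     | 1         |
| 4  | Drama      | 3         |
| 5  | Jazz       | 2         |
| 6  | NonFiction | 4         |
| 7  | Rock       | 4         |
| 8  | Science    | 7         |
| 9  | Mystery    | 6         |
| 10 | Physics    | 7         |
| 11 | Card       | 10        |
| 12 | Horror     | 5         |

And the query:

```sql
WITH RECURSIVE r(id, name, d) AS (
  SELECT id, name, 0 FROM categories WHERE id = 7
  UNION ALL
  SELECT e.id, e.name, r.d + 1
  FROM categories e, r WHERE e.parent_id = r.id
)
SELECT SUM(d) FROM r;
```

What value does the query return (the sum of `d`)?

4

Base: id=7 (Rock) at d 0.
Iteration 1: rows with parent_id in {7} -> Science (id 8, d 1), Physics (id 10, d 1).
Iteration 2: rows with parent_id in {8,10} -> Card (id 11, d 2).
Iteration 3: no rows with parent_id in {11}; recursion stops.
SUM(d) = 0 + 1 + 1 + 2 = 4.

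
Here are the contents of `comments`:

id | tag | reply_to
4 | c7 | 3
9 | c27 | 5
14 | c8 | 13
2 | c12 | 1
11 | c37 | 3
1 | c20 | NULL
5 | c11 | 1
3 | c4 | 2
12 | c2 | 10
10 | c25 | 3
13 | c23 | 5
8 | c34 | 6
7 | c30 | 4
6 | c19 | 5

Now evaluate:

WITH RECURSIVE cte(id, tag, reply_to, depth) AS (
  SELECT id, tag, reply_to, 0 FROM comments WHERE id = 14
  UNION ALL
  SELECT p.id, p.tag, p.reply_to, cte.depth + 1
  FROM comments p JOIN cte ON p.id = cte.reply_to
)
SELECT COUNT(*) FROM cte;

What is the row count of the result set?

4

Base: id=14 (c8), reply_to=13, depth 0.
Iteration 1: join on id=13 -> c23 (id 13, reply_to=5, depth 1).
Iteration 2: join on id=5 -> c11 (id 5, reply_to=1, depth 2).
Iteration 3: join on id=1 -> c20 (id 1, reply_to=NULL, depth 3).
Iteration 4: reply_to is NULL; no match; recursion stops.
Total rows emitted: 4.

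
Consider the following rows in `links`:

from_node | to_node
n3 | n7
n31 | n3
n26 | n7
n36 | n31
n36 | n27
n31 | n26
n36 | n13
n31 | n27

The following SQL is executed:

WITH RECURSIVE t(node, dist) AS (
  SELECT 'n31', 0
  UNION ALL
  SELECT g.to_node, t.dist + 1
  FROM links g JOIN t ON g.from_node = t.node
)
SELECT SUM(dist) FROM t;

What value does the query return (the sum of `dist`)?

Base: (n31, dist=0).
Iteration 1: edges from {n31} -> (n26, dist=1), (n27, dist=1), (n3, dist=1).
Iteration 2: edges from {n26,n27,n3} -> (n7, dist=2) x2. [UNION ALL keeps all 2 new rows, including repeats]
Iteration 3: no outgoing edges from {n7}; recursion stops.
SUM(dist) = 0 + 1 + 1 + 1 + 2 + 2 = 7.

7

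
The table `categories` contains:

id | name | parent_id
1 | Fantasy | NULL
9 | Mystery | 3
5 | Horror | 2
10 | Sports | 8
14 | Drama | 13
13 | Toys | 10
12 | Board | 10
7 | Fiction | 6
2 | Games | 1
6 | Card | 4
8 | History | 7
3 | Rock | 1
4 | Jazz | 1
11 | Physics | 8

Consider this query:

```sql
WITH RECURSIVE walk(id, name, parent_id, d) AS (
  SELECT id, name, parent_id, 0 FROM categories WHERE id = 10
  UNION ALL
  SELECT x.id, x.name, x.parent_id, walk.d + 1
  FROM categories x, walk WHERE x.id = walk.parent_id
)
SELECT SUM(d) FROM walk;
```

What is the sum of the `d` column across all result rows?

Base: id=10 (Sports), parent_id=8, d 0.
Iteration 1: join on id=8 -> History (id 8, parent_id=7, d 1).
Iteration 2: join on id=7 -> Fiction (id 7, parent_id=6, d 2).
Iteration 3: join on id=6 -> Card (id 6, parent_id=4, d 3).
Iteration 4: join on id=4 -> Jazz (id 4, parent_id=1, d 4).
Iteration 5: join on id=1 -> Fantasy (id 1, parent_id=NULL, d 5).
Iteration 6: parent_id is NULL; no match; recursion stops.
SUM(d) = 0 + 1 + 2 + 3 + 4 + 5 = 15.

15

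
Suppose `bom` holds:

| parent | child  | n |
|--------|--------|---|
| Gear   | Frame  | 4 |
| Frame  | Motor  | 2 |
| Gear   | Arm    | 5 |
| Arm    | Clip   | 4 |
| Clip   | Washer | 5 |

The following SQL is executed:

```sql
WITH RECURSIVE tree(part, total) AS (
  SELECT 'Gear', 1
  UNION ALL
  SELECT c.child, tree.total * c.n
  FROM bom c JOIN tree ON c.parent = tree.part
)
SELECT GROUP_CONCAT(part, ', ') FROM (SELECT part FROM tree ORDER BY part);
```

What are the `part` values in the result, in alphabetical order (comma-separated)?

Base: (Gear, total=1).
Iteration 1: components of {Gear} -> Arm = 1*5 = 5, Frame = 1*4 = 4.
Iteration 2: components of {Arm,Frame} -> Clip = 5*4 = 20, Motor = 4*2 = 8.
Iteration 3: components of {Clip,Motor} -> Washer = 20*5 = 100.
Iteration 4: no further components; recursion stops.

Arm, Clip, Frame, Gear, Motor, Washer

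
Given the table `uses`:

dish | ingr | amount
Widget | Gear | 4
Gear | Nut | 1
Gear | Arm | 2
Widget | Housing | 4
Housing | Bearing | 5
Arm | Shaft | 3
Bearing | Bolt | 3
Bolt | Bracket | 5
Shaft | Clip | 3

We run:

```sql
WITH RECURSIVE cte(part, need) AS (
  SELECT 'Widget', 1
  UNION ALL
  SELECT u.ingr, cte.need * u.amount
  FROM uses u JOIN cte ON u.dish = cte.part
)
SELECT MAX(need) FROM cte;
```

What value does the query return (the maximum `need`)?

Base: (Widget, need=1).
Iteration 1: components of {Widget} -> Gear = 1*4 = 4, Housing = 1*4 = 4.
Iteration 2: components of {Gear,Housing} -> Arm = 4*2 = 8, Bearing = 4*5 = 20, Nut = 4*1 = 4.
Iteration 3: components of {Arm,Bearing,Nut} -> Bolt = 20*3 = 60, Shaft = 8*3 = 24.
Iteration 4: components of {Bolt,Shaft} -> Bracket = 60*5 = 300, Clip = 24*3 = 72.
Iteration 5: no further components; recursion stops.
need values: 1, 4, 4, 4, 8, 20, 24, 60, 72, 300; the maximum is 300.

300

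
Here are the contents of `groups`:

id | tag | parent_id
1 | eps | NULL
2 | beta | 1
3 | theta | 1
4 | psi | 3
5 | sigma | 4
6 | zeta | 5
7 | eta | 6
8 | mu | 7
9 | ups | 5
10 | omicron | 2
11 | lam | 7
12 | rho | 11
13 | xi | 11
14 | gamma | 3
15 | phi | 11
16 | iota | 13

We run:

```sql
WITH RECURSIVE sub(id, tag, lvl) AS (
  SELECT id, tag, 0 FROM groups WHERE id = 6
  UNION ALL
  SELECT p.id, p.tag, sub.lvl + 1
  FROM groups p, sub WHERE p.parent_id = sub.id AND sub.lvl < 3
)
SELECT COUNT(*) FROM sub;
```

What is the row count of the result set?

Base: id=6 (zeta) at lvl 0.
Iteration 1: rows with parent_id in {6} -> eta (id 7, lvl 1).
Iteration 2: rows with parent_id in {7} -> mu (id 8, lvl 2), lam (id 11, lvl 2).
Iteration 3: rows with parent_id in {8,11} -> rho (id 12, lvl 3), xi (id 13, lvl 3), phi (id 15, lvl 3).
Iteration 4: lvl < 3 fails for all current rows; recursion stops.
Total rows emitted: 7.

7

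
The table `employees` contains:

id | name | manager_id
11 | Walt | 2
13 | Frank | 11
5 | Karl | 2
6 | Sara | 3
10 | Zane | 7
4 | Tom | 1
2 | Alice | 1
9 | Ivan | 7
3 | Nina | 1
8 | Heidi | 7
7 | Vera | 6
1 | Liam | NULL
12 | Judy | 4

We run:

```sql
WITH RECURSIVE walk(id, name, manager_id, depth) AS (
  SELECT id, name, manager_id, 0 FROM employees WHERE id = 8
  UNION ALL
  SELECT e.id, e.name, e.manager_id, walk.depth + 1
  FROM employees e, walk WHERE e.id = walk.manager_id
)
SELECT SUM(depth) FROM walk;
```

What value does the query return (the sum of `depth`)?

Base: id=8 (Heidi), manager_id=7, depth 0.
Iteration 1: join on id=7 -> Vera (id 7, manager_id=6, depth 1).
Iteration 2: join on id=6 -> Sara (id 6, manager_id=3, depth 2).
Iteration 3: join on id=3 -> Nina (id 3, manager_id=1, depth 3).
Iteration 4: join on id=1 -> Liam (id 1, manager_id=NULL, depth 4).
Iteration 5: manager_id is NULL; no match; recursion stops.
SUM(depth) = 0 + 1 + 2 + 3 + 4 = 10.

10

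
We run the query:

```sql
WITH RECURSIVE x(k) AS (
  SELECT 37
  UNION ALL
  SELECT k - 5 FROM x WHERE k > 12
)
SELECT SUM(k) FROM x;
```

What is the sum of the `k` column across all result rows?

147

Base: k=37.
Iteration 1: 37 > 12 holds -> k = 37 - 5 = 32.
Iteration 2: 32 > 12 holds -> k = 32 - 5 = 27.
Iteration 3: 27 > 12 holds -> k = 27 - 5 = 22.
Iteration 4: 22 > 12 holds -> k = 22 - 5 = 17.
Iteration 5: 17 > 12 holds -> k = 17 - 5 = 12.
Iteration 6: 12 > 12 fails; recursion stops.
SUM(k) = 37 + 32 + 27 + 22 + 17 + 12 = 147.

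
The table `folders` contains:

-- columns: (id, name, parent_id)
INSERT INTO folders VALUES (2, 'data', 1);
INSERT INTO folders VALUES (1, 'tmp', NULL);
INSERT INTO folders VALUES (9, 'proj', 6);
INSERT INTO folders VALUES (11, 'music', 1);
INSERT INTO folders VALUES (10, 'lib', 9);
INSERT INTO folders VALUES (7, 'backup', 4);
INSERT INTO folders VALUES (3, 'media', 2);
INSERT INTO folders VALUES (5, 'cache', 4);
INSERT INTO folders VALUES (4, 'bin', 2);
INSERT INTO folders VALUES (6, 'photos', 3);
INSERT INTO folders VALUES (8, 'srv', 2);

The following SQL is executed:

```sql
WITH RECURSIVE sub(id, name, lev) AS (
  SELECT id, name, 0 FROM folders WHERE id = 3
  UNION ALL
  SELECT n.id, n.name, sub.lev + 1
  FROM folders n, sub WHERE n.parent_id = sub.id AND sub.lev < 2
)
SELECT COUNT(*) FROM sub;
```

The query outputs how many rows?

3

Base: id=3 (media) at lev 0.
Iteration 1: rows with parent_id in {3} -> photos (id 6, lev 1).
Iteration 2: rows with parent_id in {6} -> proj (id 9, lev 2).
Iteration 3: lev < 2 fails for all current rows; recursion stops.
Total rows emitted: 3.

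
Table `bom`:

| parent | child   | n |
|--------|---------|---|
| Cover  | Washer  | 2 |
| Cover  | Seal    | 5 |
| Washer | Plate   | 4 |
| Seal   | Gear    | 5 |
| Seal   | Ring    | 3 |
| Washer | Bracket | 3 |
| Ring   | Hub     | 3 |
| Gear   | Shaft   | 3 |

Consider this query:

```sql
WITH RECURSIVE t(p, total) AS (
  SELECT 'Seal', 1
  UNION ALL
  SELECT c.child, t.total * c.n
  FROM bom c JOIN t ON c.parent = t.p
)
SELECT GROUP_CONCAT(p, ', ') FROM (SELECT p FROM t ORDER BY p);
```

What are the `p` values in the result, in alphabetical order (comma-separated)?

Base: (Seal, total=1).
Iteration 1: components of {Seal} -> Gear = 1*5 = 5, Ring = 1*3 = 3.
Iteration 2: components of {Gear,Ring} -> Hub = 3*3 = 9, Shaft = 5*3 = 15.
Iteration 3: no further components; recursion stops.

Gear, Hub, Ring, Seal, Shaft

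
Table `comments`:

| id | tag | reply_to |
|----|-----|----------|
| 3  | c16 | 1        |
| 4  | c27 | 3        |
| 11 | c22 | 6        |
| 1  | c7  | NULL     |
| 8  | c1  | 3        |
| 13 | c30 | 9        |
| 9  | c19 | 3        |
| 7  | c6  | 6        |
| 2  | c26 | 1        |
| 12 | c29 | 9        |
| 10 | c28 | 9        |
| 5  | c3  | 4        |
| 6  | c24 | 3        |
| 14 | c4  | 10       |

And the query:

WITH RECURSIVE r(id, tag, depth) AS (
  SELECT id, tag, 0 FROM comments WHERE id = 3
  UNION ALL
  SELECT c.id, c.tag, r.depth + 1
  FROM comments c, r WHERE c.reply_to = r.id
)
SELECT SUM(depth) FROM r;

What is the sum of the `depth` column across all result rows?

Base: id=3 (c16) at depth 0.
Iteration 1: rows with reply_to in {3} -> c27 (id 4, depth 1), c24 (id 6, depth 1), c1 (id 8, depth 1), c19 (id 9, depth 1).
Iteration 2: rows with reply_to in {4,6,8,9} -> c3 (id 5, depth 2), c6 (id 7, depth 2), c28 (id 10, depth 2), c22 (id 11, depth 2), c29 (id 12, depth 2), c30 (id 13, depth 2).
Iteration 3: rows with reply_to in {5,7,10,11,12,13} -> c4 (id 14, depth 3).
Iteration 4: no rows with reply_to in {14}; recursion stops.
SUM(depth) = 0 + 1 + 1 + 1 + 1 + 2 + 2 + 2 + 2 + 2 + 2 + 3 = 19.

19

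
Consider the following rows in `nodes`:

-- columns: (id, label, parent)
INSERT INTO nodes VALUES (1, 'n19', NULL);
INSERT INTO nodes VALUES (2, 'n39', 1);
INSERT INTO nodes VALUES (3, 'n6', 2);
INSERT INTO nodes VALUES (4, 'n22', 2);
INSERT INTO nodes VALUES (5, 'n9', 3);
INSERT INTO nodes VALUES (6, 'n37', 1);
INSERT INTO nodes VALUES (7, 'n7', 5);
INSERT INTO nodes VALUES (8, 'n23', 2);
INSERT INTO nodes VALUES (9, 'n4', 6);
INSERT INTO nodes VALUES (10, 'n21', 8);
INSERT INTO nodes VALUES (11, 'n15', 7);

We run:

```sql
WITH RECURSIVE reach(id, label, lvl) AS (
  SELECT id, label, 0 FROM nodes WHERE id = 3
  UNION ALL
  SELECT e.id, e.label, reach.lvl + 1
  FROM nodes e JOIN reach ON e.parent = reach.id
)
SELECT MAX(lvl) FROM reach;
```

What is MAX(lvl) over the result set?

Base: id=3 (n6) at lvl 0.
Iteration 1: rows with parent in {3} -> n9 (id 5, lvl 1).
Iteration 2: rows with parent in {5} -> n7 (id 7, lvl 2).
Iteration 3: rows with parent in {7} -> n15 (id 11, lvl 3).
Iteration 4: no rows with parent in {11}; recursion stops.
lvl values: 0, 1, 2, 3; the maximum is 3.

3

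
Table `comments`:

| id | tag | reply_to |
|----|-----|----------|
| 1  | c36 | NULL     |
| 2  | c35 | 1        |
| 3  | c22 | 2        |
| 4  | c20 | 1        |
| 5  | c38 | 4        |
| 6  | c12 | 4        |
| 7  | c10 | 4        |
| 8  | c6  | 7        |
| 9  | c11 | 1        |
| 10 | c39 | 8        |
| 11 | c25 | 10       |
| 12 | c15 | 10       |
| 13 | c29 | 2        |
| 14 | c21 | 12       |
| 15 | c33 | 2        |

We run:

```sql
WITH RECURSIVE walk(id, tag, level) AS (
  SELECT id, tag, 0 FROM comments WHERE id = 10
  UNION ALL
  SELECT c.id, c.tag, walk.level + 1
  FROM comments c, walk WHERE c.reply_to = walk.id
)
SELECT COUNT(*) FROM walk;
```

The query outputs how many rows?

4

Base: id=10 (c39) at level 0.
Iteration 1: rows with reply_to in {10} -> c25 (id 11, level 1), c15 (id 12, level 1).
Iteration 2: rows with reply_to in {11,12} -> c21 (id 14, level 2).
Iteration 3: no rows with reply_to in {14}; recursion stops.
Total rows emitted: 4.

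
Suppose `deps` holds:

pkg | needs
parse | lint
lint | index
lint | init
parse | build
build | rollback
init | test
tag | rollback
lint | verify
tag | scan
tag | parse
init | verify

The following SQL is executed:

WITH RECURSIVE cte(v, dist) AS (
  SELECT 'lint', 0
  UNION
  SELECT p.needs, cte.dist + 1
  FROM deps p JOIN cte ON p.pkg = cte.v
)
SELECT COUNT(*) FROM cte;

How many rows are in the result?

Base: (lint, dist=0).
Iteration 1: edges from {lint} -> (index, dist=1), (init, dist=1), (verify, dist=1).
Iteration 2: edges from {index,init,verify} -> (test, dist=2), (verify, dist=2).
Iteration 3: no outgoing edges from {test,verify}; recursion stops.
Total rows emitted: 6.

6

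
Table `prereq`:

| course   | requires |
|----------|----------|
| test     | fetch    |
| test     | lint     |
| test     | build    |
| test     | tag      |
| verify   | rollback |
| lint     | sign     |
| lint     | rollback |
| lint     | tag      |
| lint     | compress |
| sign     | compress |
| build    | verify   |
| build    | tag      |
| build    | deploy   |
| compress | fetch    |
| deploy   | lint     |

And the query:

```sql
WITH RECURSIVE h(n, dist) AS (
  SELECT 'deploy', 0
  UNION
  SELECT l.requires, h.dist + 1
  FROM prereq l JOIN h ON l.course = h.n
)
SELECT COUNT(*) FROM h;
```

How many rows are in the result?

9

Base: (deploy, dist=0).
Iteration 1: edges from {deploy} -> (lint, dist=1).
Iteration 2: edges from {lint} -> (compress, dist=2), (rollback, dist=2), (sign, dist=2), (tag, dist=2).
Iteration 3: edges from {compress,rollback,sign,tag} -> (compress, dist=3), (fetch, dist=3).
Iteration 4: edges from {compress,fetch} -> (fetch, dist=4).
Iteration 5: no outgoing edges from {fetch}; recursion stops.
Total rows emitted: 9.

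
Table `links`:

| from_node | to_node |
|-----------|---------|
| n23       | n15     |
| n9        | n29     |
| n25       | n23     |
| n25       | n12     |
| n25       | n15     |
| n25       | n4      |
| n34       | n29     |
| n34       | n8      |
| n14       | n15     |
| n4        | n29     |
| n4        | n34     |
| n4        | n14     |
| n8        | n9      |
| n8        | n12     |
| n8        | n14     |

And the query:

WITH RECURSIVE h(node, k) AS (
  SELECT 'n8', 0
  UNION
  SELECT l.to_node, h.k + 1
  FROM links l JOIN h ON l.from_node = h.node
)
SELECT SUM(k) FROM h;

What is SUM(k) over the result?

7

Base: (n8, k=0).
Iteration 1: edges from {n8} -> (n12, k=1), (n14, k=1), (n9, k=1).
Iteration 2: edges from {n12,n14,n9} -> (n15, k=2), (n29, k=2).
Iteration 3: no outgoing edges from {n15,n29}; recursion stops.
SUM(k) = 0 + 1 + 1 + 1 + 2 + 2 = 7.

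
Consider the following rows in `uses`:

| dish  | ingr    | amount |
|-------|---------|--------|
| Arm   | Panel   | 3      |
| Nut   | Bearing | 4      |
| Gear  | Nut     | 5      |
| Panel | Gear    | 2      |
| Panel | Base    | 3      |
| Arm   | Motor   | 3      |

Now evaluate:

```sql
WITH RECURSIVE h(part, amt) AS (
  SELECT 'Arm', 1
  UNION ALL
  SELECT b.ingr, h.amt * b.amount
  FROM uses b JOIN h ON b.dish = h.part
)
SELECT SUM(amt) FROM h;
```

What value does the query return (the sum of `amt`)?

172

Base: (Arm, amt=1).
Iteration 1: components of {Arm} -> Motor = 1*3 = 3, Panel = 1*3 = 3.
Iteration 2: components of {Motor,Panel} -> Base = 3*3 = 9, Gear = 3*2 = 6.
Iteration 3: components of {Base,Gear} -> Nut = 6*5 = 30.
Iteration 4: components of {Nut} -> Bearing = 30*4 = 120.
Iteration 5: no further components; recursion stops.
SUM(amt) = 1 + 3 + 3 + 9 + 6 + 30 + 120 = 172.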